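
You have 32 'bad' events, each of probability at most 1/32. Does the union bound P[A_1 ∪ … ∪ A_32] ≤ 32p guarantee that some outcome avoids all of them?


Union bound: P[∪_{i=1}^{32} A_i] ≤ Σ_i P[A_i] ≤ 32·p = 32·(1/32) = 1.
Numerically: 1 ≈ 1.000.
Is 1 < 1? NO.
Since the bound 1 is ≥ 1, the union bound is uninformative here; it does NOT by itself certify existence.

32·p = 1 ≈ 1.000; existence NOT certified by the union bound.


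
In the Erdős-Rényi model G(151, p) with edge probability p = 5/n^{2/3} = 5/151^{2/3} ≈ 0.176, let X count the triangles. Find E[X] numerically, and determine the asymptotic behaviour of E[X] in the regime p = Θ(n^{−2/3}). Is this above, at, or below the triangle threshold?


Number of potential triangles: C(151, 3) = 562475.
Each occurs with probability p³ ≈ (0.176)³ ≈ 5.48222e-03.
By linearity: E[X] = C(151, 3)·p³ ≈ 562475 · 5.48222e-03 ≈ 3083.609.
Since α = 2/3 < 1, p = c/n^{2/3} ≫ 1/n is above the triangle threshold p ~ 1/n. Asymptotically E[X] ~ (c³/6)·n^{3(1−α)} = (5³/6)·n^{1} → ∞; triangles are abundant w.h.p.

E[X] ≈ 3083.609; in regime p = Θ(1/n^{2/3}) E[X] diverges (above the triangle threshold p ~ 1/n).


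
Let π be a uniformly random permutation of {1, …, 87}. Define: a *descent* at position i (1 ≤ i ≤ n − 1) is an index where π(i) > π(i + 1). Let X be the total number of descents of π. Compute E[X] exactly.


Write X = Σ X_I over i = 1, …, 86, with X_I the indicator of one descent.
There are 86 indicators.
For each fixed i, the pair (π(i), π(i+1)) is a uniformly random ordered pair of distinct values from {1, …, 87}; by symmetry P[π(i) > π(i+1)] = 1/2.
By linearity: E[X] = 86 · (1/2) = (87 − 1) · (1/2) = 43 ≈ 43.000000.

E[X] = 43 = 43.000000.


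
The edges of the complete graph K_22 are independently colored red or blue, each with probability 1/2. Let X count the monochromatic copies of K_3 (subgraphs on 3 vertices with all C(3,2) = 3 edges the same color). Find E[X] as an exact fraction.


Let X = Σ_S X_S over the C(22, 3) = 1540 subsets S of size 3, where X_S = 1 if the K_3 on S is monochromatic.
For a fixed S, the K_3 on S has C(3, 2) = 3 edges. P[all 3 edges red] = (1/2)^3, and likewise for blue, so P[monochromatic] = 2·(1/2)^3 = 2^{1 − 3} = 1/4.
Summing: E[X] = C(22, 3) · 2^{1 − 3} = 1540 · 1/4 = 385.
Numerically: E[X] ≈ 385.000.

E[X] = C(22,3)·2^(1−C(3,2)) = 385 ≈ 385.000.


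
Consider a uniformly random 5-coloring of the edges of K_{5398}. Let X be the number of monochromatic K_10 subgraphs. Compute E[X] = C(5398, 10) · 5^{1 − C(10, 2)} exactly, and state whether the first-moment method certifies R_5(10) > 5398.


E[X] = C(5398, 10) · 5^{1 − 45} = 5740413564134635387185954535766 · 5^{−44} = 5740413564134635387185954535766/5684341886080801486968994140625.
As a reduced fraction: E[X] = 5740413564134635387185954535766/5684341886080801486968994140625 ≈ 1.009864.
Is E[X] < 1? NO.
Since E[X] ≥ 1, the first-moment bound is inconclusive at n = 5398; it does NOT by itself certify R_5(10) > 5398.

E[X] = 5740413564134635387185954535766/5684341886080801486968994140625 ≈ 1.009864; E[X] ≥ 1; first-moment method inconclusive here.


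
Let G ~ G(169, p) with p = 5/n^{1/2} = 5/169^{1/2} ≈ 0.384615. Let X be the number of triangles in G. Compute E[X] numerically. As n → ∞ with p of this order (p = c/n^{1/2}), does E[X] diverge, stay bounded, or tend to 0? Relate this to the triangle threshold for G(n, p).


Number of potential triangles: C(169, 3) = 790244.
Each occurs with probability p³ ≈ (0.384615)³ ≈ 5.68957670e-02.
By linearity: E[X] = C(169, 3)·p³ ≈ 790244 · 5.68957670e-02 ≈ 44961.538462.
Since α = 1/2 < 1, p = c/n^{1/2} ≫ 1/n is above the triangle threshold p ~ 1/n. Asymptotically E[X] ~ (c³/6)·n^{3(1−α)} = (5³/6)·n^{1.5} → ∞; triangles are abundant w.h.p.

E[X] ≈ 44961.538462; in regime p = Θ(1/n^{1/2}) E[X] diverges (above the triangle threshold p ~ 1/n).


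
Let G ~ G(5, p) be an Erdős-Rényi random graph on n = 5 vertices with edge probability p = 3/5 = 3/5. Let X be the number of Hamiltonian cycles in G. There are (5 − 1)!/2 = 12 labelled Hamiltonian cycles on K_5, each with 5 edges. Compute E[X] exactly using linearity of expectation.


K_5 has (5 − 1)!/2 = 12 labelled Hamiltonian cycles.
For each such Hamiltonian cycle H, let X_H = 1 if all 5 edges of H are present in G. Then P[X_H = 1] = p^{5} = (3/5)^{5} = 243/3125.
By linearity of expectation: E[X] = Σ_H E[X_H] = 12 · p^{5} = 12 · 243/3125 = 2916/3125.
Numerically: E[X] ≈ 0.93312.

E[X] = 12 · (3/5)^{5} = 2916/3125 ≈ 0.93312.


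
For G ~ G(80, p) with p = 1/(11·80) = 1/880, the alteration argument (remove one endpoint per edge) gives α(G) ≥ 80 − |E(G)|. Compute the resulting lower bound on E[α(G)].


E[|E(G)|] = C(80, 2)·p = 3160 · (1/880) = 79/22.
E[α(G)] ≥ n − E[|E(G)|] = 80 − 79/22 = 1681/22.
Numerically: ≈ 76.409.
(This is only a lower bound; the true E[α(G)] may be larger.)

E[α(G)] ≥ 1681/22 ≈ 76.409.


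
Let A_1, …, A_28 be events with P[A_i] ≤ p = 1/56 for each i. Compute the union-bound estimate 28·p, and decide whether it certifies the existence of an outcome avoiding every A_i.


Union bound: P[∪_{i=1}^{28} A_i] ≤ Σ_i P[A_i] ≤ 28·p = 28·(1/56) = 1/2.
Numerically: 1/2 ≈ 0.5000000.
Is 1/2 < 1? YES.
Since P[∪ A_i] ≤ 1/2 < 1, the complement has P[∩ A_i^c] ≥ 1 − 1/2 = 1/2 > 0, so some outcome avoids every A_i.

28·p = 1/2 ≈ 0.5000000; existence CERTIFIED by the union bound.


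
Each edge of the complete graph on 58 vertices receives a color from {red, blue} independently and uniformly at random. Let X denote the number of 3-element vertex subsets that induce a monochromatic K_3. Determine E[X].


Let X = Σ_S X_S over the C(58, 3) = 30856 subsets S of size 3, where X_S = 1 if the K_3 on S is monochromatic.
For a fixed S, the K_3 on S has C(3, 2) = 3 edges. P[all 3 edges red] = (1/2)^3, and likewise for blue, so P[monochromatic] = 2·(1/2)^3 = 2^{1 − 3} = 1/4.
By linearity: E[X] = C(58, 3) · 2^{1 − 3} = 30856 · 1/4 = 7714.
Numerically: E[X] ≈ 7714.000.

E[X] = C(58,3)·2^(1−C(3,2)) = 7714 ≈ 7714.000.


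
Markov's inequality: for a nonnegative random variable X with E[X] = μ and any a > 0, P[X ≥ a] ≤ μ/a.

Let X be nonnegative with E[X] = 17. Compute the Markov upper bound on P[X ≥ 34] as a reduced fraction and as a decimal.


μ = E[X] = 17, a = 34.
Markov: P[X ≥ 34] ≤ μ/a = (17)/34 = 1/2.
Numerically: ≈ 0.50000.
(Since a = 34 > μ = 17.00000, the bound 1/2 is < 1 and informative.)

P[X ≥ 34] ≤ 1/2 ≈ 0.50000.


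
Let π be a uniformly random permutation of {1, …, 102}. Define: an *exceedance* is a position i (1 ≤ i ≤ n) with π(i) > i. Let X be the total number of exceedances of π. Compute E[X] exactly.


Write X = Σ_{i=1}^{102} X_i, where X_i = 1_{π(i) > i}.
For each fixed i, π(i) is uniform over {1, …, 102} (marginal of a uniform permutation), so P[π(i) > i] = (n − i)/n. Summing: Σ_{i=1}^{102} (n − i)/n = (0 + 1 + … + 101)/102 = 102(102 − 1)/(2·102) = (102 − 1)/2.
Hence E[X] = Σ_{i=1}^{102} (102 − i)/102 = 101/2 ≈ 50.5000.

E[X] = 101/2 = 50.5000.


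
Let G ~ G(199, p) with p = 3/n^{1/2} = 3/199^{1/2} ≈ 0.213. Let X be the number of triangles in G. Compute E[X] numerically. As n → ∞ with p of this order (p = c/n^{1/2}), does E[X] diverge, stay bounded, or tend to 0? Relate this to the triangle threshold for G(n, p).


Number of potential triangles: C(199, 3) = 1293699.
Each occurs with probability p³ ≈ (0.213)³ ≈ 9.61799e-03.
By linearity: E[X] = C(199, 3)·p³ ≈ 1293699 · 9.61799e-03 ≈ 12442.779.
Since α = 1/2 < 1, p = c/n^{1/2} ≫ 1/n is above the triangle threshold p ~ 1/n. Asymptotically E[X] ~ (c³/6)·n^{3(1−α)} = (3³/6)·n^{1.5} → ∞; triangles are abundant w.h.p.

E[X] ≈ 12442.779; in regime p = Θ(1/n^{1/2}) E[X] diverges (above the triangle threshold p ~ 1/n).


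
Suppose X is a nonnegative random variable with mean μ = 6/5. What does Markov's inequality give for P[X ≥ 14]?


μ = E[X] = 6/5, a = 14.
Markov: P[X ≥ 14] ≤ μ/a = (6/5)/14 = 3/35.
Numerically: ≈ 0.086.
(Since a = 14 > μ = 1.200, the bound 3/35 is < 1 and informative.)

P[X ≥ 14] ≤ 3/35 ≈ 0.086.


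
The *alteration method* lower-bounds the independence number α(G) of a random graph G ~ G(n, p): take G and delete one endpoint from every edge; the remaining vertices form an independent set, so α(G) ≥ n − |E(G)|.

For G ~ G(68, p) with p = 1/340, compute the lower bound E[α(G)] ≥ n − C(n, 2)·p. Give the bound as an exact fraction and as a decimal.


E[|E(G)|] = C(68, 2)·p = 2278 · (1/340) = 67/10.
E[α(G)] ≥ n − E[|E(G)|] = 68 − 67/10 = 613/10.
Numerically: ≈ 61.300.
(This is only a lower bound; the true E[α(G)] may be larger.)

E[α(G)] ≥ 613/10 ≈ 61.300.


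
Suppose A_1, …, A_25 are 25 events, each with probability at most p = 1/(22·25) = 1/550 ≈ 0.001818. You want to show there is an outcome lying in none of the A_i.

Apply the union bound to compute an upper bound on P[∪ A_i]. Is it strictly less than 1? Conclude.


Union bound: P[∪_{i=1}^{25} A_i] ≤ Σ_i P[A_i] ≤ 25·p = 25·(1/550) = 1/22.
Numerically: 1/22 ≈ 0.045455.
Is 1/22 < 1? YES.
Since P[∪ A_i] ≤ 1/22 < 1, the complement has P[∩ A_i^c] ≥ 1 − 1/22 = 21/22 > 0, so some outcome avoids every A_i.

25·p = 1/22 ≈ 0.045455; existence CERTIFIED by the union bound.


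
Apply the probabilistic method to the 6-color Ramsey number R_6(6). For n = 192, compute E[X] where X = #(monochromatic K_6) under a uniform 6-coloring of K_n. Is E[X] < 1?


E[X] = C(192, 6) · 6^{1 − 15} = 64300886496 · 6^{−14} = 64300886496/78364164096.
As a reduced fraction: E[X] = 223266967/272097792 ≈ 0.82054.
Is E[X] < 1? YES.
Since E[X] < 1, there exists a 6-coloring of K_{192} with no monochromatic K_6; hence R_6(6) > 192.

E[X] = 223266967/272097792 ≈ 0.82054; E[X] < 1, so R_6(6) > 192.


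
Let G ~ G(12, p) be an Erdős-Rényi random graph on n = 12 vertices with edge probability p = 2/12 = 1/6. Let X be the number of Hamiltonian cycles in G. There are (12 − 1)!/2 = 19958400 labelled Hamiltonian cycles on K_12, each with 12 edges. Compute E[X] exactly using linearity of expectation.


K_12 has (12 − 1)!/2 = 19958400 labelled Hamiltonian cycles.
For each such Hamiltonian cycle H, let X_H = 1 if all 12 edges of H are present in G. Then P[X_H = 1] = p^{12} = (1/6)^{12} = 1/2176782336.
By linearity of expectation: E[X] = Σ_H E[X_H] = 19958400 · p^{12} = 19958400 · 1/2176782336 = 1925/209952.
Numerically: E[X] ≈ 0.00917.

E[X] = 19958400 · (1/6)^{12} = 1925/209952 ≈ 0.00917.


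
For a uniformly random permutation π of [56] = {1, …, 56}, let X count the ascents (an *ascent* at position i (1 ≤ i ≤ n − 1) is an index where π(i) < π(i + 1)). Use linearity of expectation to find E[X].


Write X = Σ X_I over i = 1, …, 55, with X_I the indicator of one ascent.
There are 55 indicators.
For each fixed i, the pair (π(i), π(i+1)) is a uniformly random ordered pair of distinct values from {1, …, 56}; by symmetry P[π(i) < π(i+1)] = 1/2.
By linearity: E[X] = 55 · (1/2) = (56 − 1) · (1/2) = 55/2 ≈ 27.50000.

E[X] = 55/2 = 27.50000.


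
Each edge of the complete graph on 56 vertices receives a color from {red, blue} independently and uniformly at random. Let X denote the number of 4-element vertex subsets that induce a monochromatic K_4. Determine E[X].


Let X = Σ_S X_S over the C(56, 4) = 367290 subsets S of size 4, where X_S = 1 if the K_4 on S is monochromatic.
For a fixed S, the K_4 on S has C(4, 2) = 6 edges. P[all 6 edges red] = (1/2)^6, and likewise for blue, so P[monochromatic] = 2·(1/2)^6 = 2^{1 − 6} = 1/32.
By linearity of expectation: E[X] = C(56, 4) · 2^{1 − 6} = 367290 · 1/32 = 183645/16.
Numerically: E[X] ≈ 11477.812.

E[X] = C(56,4)·2^(1−C(4,2)) = 183645/16 ≈ 11477.812.


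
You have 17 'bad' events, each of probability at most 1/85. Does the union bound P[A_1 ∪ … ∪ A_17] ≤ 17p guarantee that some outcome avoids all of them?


Union bound: P[∪_{i=1}^{17} A_i] ≤ Σ_i P[A_i] ≤ 17·p = 17·(1/85) = 1/5.
Numerically: 1/5 ≈ 0.2000000.
Is 1/5 < 1? YES.
Since P[∪ A_i] ≤ 1/5 < 1, the complement has P[∩ A_i^c] ≥ 1 − 1/5 = 4/5 > 0, so some outcome avoids every A_i.

17·p = 1/5 ≈ 0.2000000; existence CERTIFIED by the union bound.


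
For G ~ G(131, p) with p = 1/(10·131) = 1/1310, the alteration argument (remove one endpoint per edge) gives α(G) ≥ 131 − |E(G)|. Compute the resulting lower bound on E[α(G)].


E[|E(G)|] = C(131, 2)·p = 8515 · (1/1310) = 13/2.
E[α(G)] ≥ n − E[|E(G)|] = 131 − 13/2 = 249/2.
Numerically: ≈ 124.500.
(This is only a lower bound; the true E[α(G)] may be larger.)

E[α(G)] ≥ 249/2 ≈ 124.500.


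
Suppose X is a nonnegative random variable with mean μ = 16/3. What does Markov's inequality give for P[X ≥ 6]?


μ = E[X] = 16/3, a = 6.
Markov: P[X ≥ 6] ≤ μ/a = (16/3)/6 = 8/9.
Numerically: ≈ 0.889.
(Since a = 6 > μ = 5.333, the bound 8/9 is < 1 and informative.)

P[X ≥ 6] ≤ 8/9 ≈ 0.889.


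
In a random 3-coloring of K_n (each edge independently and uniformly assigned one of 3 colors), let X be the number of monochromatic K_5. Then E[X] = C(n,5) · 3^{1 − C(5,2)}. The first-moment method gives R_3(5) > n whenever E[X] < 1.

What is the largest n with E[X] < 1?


We need C(n, 5) · 3^{1 − 10} < 1, i.e. C(n, 5) < 3^{10 − 1} = 19683.
Check values of n near the boundary:
  n = 18: C(18, 5) = 8568; 8568 < 19683? YES
  n = 19: C(19, 5) = 11628; 11628 < 19683? YES
  n = 20: C(20, 5) = 15504; 15504 < 19683? YES
  n = 21: C(21, 5) = 20349; 20349 < 19683? NO
  n = 22: C(22, 5) = 26334; 26334 < 19683? NO
The largest n with C(n, 5) < 19683 is n = 20 (where E[X] = 5168/6561 ≈ 0.7877). Hence R_3(5) > 20, i.e. R_3(5) ≥ 21.

Largest n = 20; hence R_3(5) > 20.


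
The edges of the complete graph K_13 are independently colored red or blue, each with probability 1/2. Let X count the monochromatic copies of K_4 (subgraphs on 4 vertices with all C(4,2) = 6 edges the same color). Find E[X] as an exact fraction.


Let X = Σ_S X_S over the C(13, 4) = 715 subsets S of size 4, where X_S = 1 if the K_4 on S is monochromatic.
For a fixed S, the K_4 on S has C(4, 2) = 6 edges. P[all 6 edges red] = (1/2)^6, and likewise for blue, so P[monochromatic] = 2·(1/2)^6 = 2^{1 − 6} = 1/32.
Summing: E[X] = C(13, 4) · 2^{1 − 6} = 715 · 1/32 = 715/32.
Numerically: E[X] ≈ 22.34375.

E[X] = C(13,4)·2^(1−C(4,2)) = 715/32 ≈ 22.34375.


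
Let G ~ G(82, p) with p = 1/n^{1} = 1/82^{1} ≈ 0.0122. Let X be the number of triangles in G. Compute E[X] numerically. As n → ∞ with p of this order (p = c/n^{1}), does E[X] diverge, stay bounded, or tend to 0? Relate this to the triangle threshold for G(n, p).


Number of potential triangles: C(82, 3) = 88560.
Each occurs with probability p³ ≈ (0.0122)³ ≈ 1.813671e-06.
By linearity: E[X] = C(82, 3)·p³ ≈ 88560 · 1.813671e-06 ≈ 0.1606.
Here α = 1, so p = 1/n is exactly at the triangle threshold p ~ 1/n. Asymptotically E[X] → c³/6 = 1³/6 = 1/6 ≈ 0.1667, a bounded constant. In this regime the triangle count is asymptotically Poisson(c³/6).

E[X] ≈ 0.1606; in regime p = Θ(1/n^{1}) E[X] stays bounded (at the triangle threshold p ~ 1/n).


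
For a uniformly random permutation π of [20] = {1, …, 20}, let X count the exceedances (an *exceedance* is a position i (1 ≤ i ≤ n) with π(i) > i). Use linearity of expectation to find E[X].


Write X = Σ_{i=1}^{20} X_i, where X_i = 1_{π(i) > i}.
For each fixed i, π(i) is uniform over {1, …, 20} (marginal of a uniform permutation), so P[π(i) > i] = (n − i)/n. Summing: Σ_{i=1}^{20} (n − i)/n = (0 + 1 + … + 19)/20 = 20(20 − 1)/(2·20) = (20 − 1)/2.
Hence E[X] = Σ_{i=1}^{20} (20 − i)/20 = 19/2 ≈ 9.50000.

E[X] = 19/2 = 9.50000.


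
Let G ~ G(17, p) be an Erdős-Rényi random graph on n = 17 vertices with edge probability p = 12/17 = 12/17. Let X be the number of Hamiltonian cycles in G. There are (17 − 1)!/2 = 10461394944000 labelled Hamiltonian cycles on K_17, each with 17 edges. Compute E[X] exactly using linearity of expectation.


K_17 has (17 − 1)!/2 = 10461394944000 labelled Hamiltonian cycles.
For each such Hamiltonian cycle H, let X_H = 1 if all 17 edges of H are present in G. Then P[X_H = 1] = p^{17} = (12/17)^{17} = 2218611106740436992/827240261886336764177.
By linearity: E[X] = Σ_H E[X_H] = 10461394944000 · p^{17} = 10461394944000 · 2218611106740436992/827240261886336764177 = 23209767014756651868459368448000/827240261886336764177.
Numerically: E[X] ≈ 2.80569e+10.

E[X] = 10461394944000 · (12/17)^{17} = 23209767014756651868459368448000/827240261886336764177 ≈ 2.80569e+10.


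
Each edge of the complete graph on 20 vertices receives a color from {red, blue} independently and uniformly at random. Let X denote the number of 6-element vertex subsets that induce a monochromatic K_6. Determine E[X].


Let X = Σ_S X_S over the C(20, 6) = 38760 subsets S of size 6, where X_S = 1 if the K_6 on S is monochromatic.
For a fixed S, the K_6 on S has C(6, 2) = 15 edges. P[all 15 edges red] = (1/2)^15, and likewise for blue, so P[monochromatic] = 2·(1/2)^15 = 2^{1 − 15} = 1/16384.
Summing: E[X] = C(20, 6) · 2^{1 − 15} = 38760 · 1/16384 = 4845/2048.
Numerically: E[X] ≈ 2.3657.

E[X] = C(20,6)·2^(1−C(6,2)) = 4845/2048 ≈ 2.3657.


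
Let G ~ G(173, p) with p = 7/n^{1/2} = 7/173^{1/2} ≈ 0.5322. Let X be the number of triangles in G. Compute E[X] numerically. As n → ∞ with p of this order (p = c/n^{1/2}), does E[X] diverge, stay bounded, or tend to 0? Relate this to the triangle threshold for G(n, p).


Number of potential triangles: C(173, 3) = 848046.
Each occurs with probability p³ ≈ (0.5322)³ ≈ 1.507388e-01.
By linearity: E[X] = C(173, 3)·p³ ≈ 848046 · 1.507388e-01 ≈ 127833.4104.
Since α = 1/2 < 1, p = c/n^{1/2} ≫ 1/n is above the triangle threshold p ~ 1/n. Asymptotically E[X] ~ (c³/6)·n^{3(1−α)} = (7³/6)·n^{1.5} → ∞; triangles are abundant w.h.p.

E[X] ≈ 127833.4104; in regime p = Θ(1/n^{1/2}) E[X] diverges (above the triangle threshold p ~ 1/n).


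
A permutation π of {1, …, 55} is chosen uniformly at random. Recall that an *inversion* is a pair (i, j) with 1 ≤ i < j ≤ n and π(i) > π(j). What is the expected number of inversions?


Write X = Σ X_I over the C(55, 2) = 1485 pairs i < j, with X_I the indicator of one inversion.
There are 1485 indicators.
For each fixed pair i < j, the values π(i) and π(j) are two distinct elements of {1, …, 55} in uniformly random order; by symmetry P[π(i) > π(j)] = 1/2.
By linearity: E[X] = 1485 · (1/2) = C(55, 2) · (1/2) = 1485/2 = 1485/2 ≈ 742.500.

E[X] = 1485/2 = 742.500.


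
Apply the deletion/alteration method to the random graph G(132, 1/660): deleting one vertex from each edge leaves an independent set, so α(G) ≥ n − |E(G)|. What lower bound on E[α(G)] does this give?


E[|E(G)|] = C(132, 2)·p = 8646 · (1/660) = 131/10.
E[α(G)] ≥ n − E[|E(G)|] = 132 − 131/10 = 1189/10.
Numerically: ≈ 118.9000.
(This is only a lower bound; the true E[α(G)] may be larger.)

E[α(G)] ≥ 1189/10 ≈ 118.9000.


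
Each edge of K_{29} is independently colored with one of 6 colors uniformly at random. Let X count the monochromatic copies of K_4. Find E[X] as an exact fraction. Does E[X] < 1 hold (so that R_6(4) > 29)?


E[X] = C(29, 4) · 6^{1 − 6} = 23751 · 6^{−5} = 23751/7776.
As a reduced fraction: E[X] = 2639/864 ≈ 3.0543981.
Is E[X] < 1? NO.
Since E[X] ≥ 1, the first-moment bound is inconclusive at n = 29; it does NOT by itself certify R_6(4) > 29.

E[X] = 2639/864 ≈ 3.0543981; E[X] ≥ 1; first-moment method inconclusive here.


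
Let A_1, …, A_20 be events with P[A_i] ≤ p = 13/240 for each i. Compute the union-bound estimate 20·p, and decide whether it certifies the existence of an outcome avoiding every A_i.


Union bound: P[∪_{i=1}^{20} A_i] ≤ Σ_i P[A_i] ≤ 20·p = 20·(13/240) = 13/12.
Numerically: 13/12 ≈ 1.08333.
Is 13/12 < 1? NO.
Since the bound 13/12 is ≥ 1, the union bound is uninformative here; it does NOT by itself certify existence.

20·p = 13/12 ≈ 1.08333; existence NOT certified by the union bound.


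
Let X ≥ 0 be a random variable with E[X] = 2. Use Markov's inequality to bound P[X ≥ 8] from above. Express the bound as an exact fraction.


μ = E[X] = 2, a = 8.
Markov: P[X ≥ 8] ≤ μ/a = (2)/8 = 1/4.
Numerically: ≈ 0.250.
(Since a = 8 > μ = 2.000, the bound 1/4 is < 1 and informative.)

P[X ≥ 8] ≤ 1/4 ≈ 0.250.


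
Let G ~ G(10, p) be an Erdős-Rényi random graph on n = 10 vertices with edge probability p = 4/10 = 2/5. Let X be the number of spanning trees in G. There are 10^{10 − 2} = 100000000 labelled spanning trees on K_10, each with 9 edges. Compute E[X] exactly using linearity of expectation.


K_10 has 10^{10 − 2} = 100000000 labelled spanning trees.
For each such spanning tree H, let X_H = 1 if all 9 edges of H are present in G. Then P[X_H = 1] = p^{9} = (2/5)^{9} = 512/1953125.
By linearity of expectation: E[X] = Σ_H E[X_H] = 100000000 · p^{9} = 100000000 · 512/1953125 = 131072/5.
Numerically: E[X] ≈ 2.62e+04.

E[X] = 100000000 · (2/5)^{9} = 131072/5 ≈ 2.62e+04.


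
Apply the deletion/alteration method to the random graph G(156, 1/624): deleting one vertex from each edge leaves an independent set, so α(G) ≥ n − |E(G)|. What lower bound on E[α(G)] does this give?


E[|E(G)|] = C(156, 2)·p = 12090 · (1/624) = 155/8.
E[α(G)] ≥ n − E[|E(G)|] = 156 − 155/8 = 1093/8.
Numerically: ≈ 136.6250.
(This is only a lower bound; the true E[α(G)] may be larger.)

E[α(G)] ≥ 1093/8 ≈ 136.6250.


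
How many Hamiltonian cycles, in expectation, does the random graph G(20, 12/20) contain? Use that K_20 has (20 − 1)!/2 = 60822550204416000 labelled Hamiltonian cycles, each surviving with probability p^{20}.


K_20 has (20 − 1)!/2 = 60822550204416000 labelled Hamiltonian cycles.
For each such Hamiltonian cycle H, let X_H = 1 if all 20 edges of H are present in G. Then P[X_H = 1] = p^{20} = (3/5)^{20} = 3486784401/95367431640625.
Summing the indicators: E[X] = Σ_H E[X_H] = 60822550204416000 · p^{20} = 60822550204416000 · 3486784401/95367431640625 = 1696600954254376560918528/762939453125.
Numerically: E[X] ≈ 2.2238e+12.

E[X] = 60822550204416000 · (3/5)^{20} = 1696600954254376560918528/762939453125 ≈ 2.2238e+12.


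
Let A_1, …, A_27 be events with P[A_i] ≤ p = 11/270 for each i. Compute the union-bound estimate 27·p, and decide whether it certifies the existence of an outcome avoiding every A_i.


Union bound: P[∪_{i=1}^{27} A_i] ≤ Σ_i P[A_i] ≤ 27·p = 27·(11/270) = 11/10.
Numerically: 11/10 ≈ 1.1000.
Is 11/10 < 1? NO.
Since the bound 11/10 is ≥ 1, the union bound is uninformative here; it does NOT by itself certify existence.

27·p = 11/10 ≈ 1.1000; existence NOT certified by the union bound.


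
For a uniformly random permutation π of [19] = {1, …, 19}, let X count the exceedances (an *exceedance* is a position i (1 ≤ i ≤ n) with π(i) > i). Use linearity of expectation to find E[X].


Write X = Σ_{i=1}^{19} X_i, where X_i = 1_{π(i) > i}.
For each fixed i, π(i) is uniform over {1, …, 19} (marginal of a uniform permutation), so P[π(i) > i] = (n − i)/n. Summing: Σ_{i=1}^{19} (n − i)/n = (0 + 1 + … + 18)/19 = 19(19 − 1)/(2·19) = (19 − 1)/2.
Hence E[X] = Σ_{i=1}^{19} (19 − i)/19 = 9 ≈ 9.000000.

E[X] = 9 = 9.000000.


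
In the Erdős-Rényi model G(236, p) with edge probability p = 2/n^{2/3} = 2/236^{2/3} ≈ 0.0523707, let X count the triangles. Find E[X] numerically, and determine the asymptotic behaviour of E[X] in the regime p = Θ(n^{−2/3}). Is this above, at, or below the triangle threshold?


Number of potential triangles: C(236, 3) = 2162940.
Each occurs with probability p³ ≈ (0.0523707)³ ≈ 1.43636886e-04.
By linearity: E[X] = C(236, 3)·p³ ≈ 2162940 · 1.43636886e-04 ≈ 310.677966.
Since α = 2/3 < 1, p = c/n^{2/3} ≫ 1/n is above the triangle threshold p ~ 1/n. Asymptotically E[X] ~ (c³/6)·n^{3(1−α)} = (2³/6)·n^{1} → ∞; triangles are abundant w.h.p.

E[X] ≈ 310.677966; in regime p = Θ(1/n^{2/3}) E[X] diverges (above the triangle threshold p ~ 1/n).


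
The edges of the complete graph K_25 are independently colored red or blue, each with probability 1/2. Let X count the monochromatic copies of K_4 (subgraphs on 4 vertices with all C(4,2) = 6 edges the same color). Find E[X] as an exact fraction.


Let X = Σ_S X_S over the C(25, 4) = 12650 subsets S of size 4, where X_S = 1 if the K_4 on S is monochromatic.
For a fixed S, the K_4 on S has C(4, 2) = 6 edges. P[all 6 edges red] = (1/2)^6, and likewise for blue, so P[monochromatic] = 2·(1/2)^6 = 2^{1 − 6} = 1/32.
By linearity of expectation: E[X] = C(25, 4) · 2^{1 − 6} = 12650 · 1/32 = 6325/16.
Numerically: E[X] ≈ 395.312500.

E[X] = C(25,4)·2^(1−C(4,2)) = 6325/16 ≈ 395.312500.


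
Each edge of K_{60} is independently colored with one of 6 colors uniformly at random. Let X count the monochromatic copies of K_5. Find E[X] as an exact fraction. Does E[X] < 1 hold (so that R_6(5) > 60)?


E[X] = C(60, 5) · 6^{1 − 10} = 5461512 · 6^{−9} = 5461512/10077696.
As a reduced fraction: E[X] = 227563/419904 ≈ 0.54194.
Is E[X] < 1? YES.
Since E[X] < 1, there exists a 6-coloring of K_{60} with no monochromatic K_5; hence R_6(5) > 60.

E[X] = 227563/419904 ≈ 0.54194; E[X] < 1, so R_6(5) > 60.


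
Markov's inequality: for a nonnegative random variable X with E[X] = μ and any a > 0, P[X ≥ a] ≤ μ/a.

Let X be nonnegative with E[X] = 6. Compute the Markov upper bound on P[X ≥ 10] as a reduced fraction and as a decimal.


μ = E[X] = 6, a = 10.
Markov: P[X ≥ 10] ≤ μ/a = (6)/10 = 3/5.
Numerically: ≈ 0.60000.
(Since a = 10 > μ = 6.00000, the bound 3/5 is < 1 and informative.)

P[X ≥ 10] ≤ 3/5 ≈ 0.60000.


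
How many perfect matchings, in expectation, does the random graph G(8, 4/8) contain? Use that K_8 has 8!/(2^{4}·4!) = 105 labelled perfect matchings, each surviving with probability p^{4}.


K_8 has 8!/(2^{4}·4!) = 105 labelled perfect matchings.
For each such perfect matching H, let X_H = 1 if all 4 edges of H are present in G. Then P[X_H = 1] = p^{4} = (1/2)^{4} = 1/16.
By linearity of expectation: E[X] = Σ_H E[X_H] = 105 · p^{4} = 105 · 1/16 = 105/16.
Numerically: E[X] ≈ 6.5625.

E[X] = 105 · (1/2)^{4} = 105/16 ≈ 6.5625.


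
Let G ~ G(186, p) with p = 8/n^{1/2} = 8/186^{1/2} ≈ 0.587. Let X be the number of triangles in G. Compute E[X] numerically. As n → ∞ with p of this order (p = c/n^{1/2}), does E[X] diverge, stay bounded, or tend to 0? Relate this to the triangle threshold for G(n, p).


Number of potential triangles: C(186, 3) = 1055240.
Each occurs with probability p³ ≈ (0.587)³ ≈ 2.01837e-01.
By linearity: E[X] = C(186, 3)·p³ ≈ 1055240 · 2.01837e-01 ≈ 212986.359.
Since α = 1/2 < 1, p = c/n^{1/2} ≫ 1/n is above the triangle threshold p ~ 1/n. Asymptotically E[X] ~ (c³/6)·n^{3(1−α)} = (8³/6)·n^{1.5} → ∞; triangles are abundant w.h.p.

E[X] ≈ 212986.359; in regime p = Θ(1/n^{1/2}) E[X] diverges (above the triangle threshold p ~ 1/n).


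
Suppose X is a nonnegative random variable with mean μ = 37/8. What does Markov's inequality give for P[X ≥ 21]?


μ = E[X] = 37/8, a = 21.
Markov: P[X ≥ 21] ≤ μ/a = (37/8)/21 = 37/168.
Numerically: ≈ 0.220.
(Since a = 21 > μ = 4.625, the bound 37/168 is < 1 and informative.)

P[X ≥ 21] ≤ 37/168 ≈ 0.220.


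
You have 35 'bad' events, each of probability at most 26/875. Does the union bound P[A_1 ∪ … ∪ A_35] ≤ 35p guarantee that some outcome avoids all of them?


Union bound: P[∪_{i=1}^{35} A_i] ≤ Σ_i P[A_i] ≤ 35·p = 35·(26/875) = 26/25.
Numerically: 26/25 ≈ 1.0400000.
Is 26/25 < 1? NO.
Since the bound 26/25 is ≥ 1, the union bound is uninformative here; it does NOT by itself certify existence.

35·p = 26/25 ≈ 1.0400000; existence NOT certified by the union bound.


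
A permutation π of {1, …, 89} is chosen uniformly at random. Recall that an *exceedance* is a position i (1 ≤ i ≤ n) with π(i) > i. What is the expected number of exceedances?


Write X = Σ_{i=1}^{89} X_i, where X_i = 1_{π(i) > i}.
For each fixed i, π(i) is uniform over {1, …, 89} (marginal of a uniform permutation), so P[π(i) > i] = (n − i)/n. Summing: Σ_{i=1}^{89} (n − i)/n = (0 + 1 + … + 88)/89 = 89(89 − 1)/(2·89) = (89 − 1)/2.
Hence E[X] = Σ_{i=1}^{89} (89 − i)/89 = 44 ≈ 44.000.

E[X] = 44 = 44.000.


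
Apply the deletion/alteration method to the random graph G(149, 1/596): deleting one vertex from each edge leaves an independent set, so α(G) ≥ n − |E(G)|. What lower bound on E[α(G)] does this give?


E[|E(G)|] = C(149, 2)·p = 11026 · (1/596) = 37/2.
E[α(G)] ≥ n − E[|E(G)|] = 149 − 37/2 = 261/2.
Numerically: ≈ 130.50000.
(This is only a lower bound; the true E[α(G)] may be larger.)

E[α(G)] ≥ 261/2 ≈ 130.50000.


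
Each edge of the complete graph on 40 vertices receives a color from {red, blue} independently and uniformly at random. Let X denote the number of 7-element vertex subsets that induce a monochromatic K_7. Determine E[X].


Let X = Σ_S X_S over the C(40, 7) = 18643560 subsets S of size 7, where X_S = 1 if the K_7 on S is monochromatic.
For a fixed S, the K_7 on S has C(7, 2) = 21 edges. P[all 21 edges red] = (1/2)^21, and likewise for blue, so P[monochromatic] = 2·(1/2)^21 = 2^{1 − 21} = 1/1048576.
Summing: E[X] = C(40, 7) · 2^{1 − 21} = 18643560 · 1/1048576 = 2330445/131072.
Numerically: E[X] ≈ 17.780.

E[X] = C(40,7)·2^(1−C(7,2)) = 2330445/131072 ≈ 17.780.


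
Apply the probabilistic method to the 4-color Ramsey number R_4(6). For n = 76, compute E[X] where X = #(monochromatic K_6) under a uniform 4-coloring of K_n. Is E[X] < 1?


E[X] = C(76, 6) · 4^{1 − 15} = 218618940 · 4^{−14} = 218618940/268435456.
As a reduced fraction: E[X] = 54654735/67108864 ≈ 0.8144.
Is E[X] < 1? YES.
Since E[X] < 1, there exists a 4-coloring of K_{76} with no monochromatic K_6; hence R_4(6) > 76.

E[X] = 54654735/67108864 ≈ 0.8144; E[X] < 1, so R_4(6) > 76.


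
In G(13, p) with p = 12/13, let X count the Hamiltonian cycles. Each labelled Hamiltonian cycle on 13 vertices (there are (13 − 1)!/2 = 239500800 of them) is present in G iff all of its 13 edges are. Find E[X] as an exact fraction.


K_13 has (13 − 1)!/2 = 239500800 labelled Hamiltonian cycles.
For each such Hamiltonian cycle H, let X_H = 1 if all 13 edges of H are present in G. Then P[X_H = 1] = p^{13} = (12/13)^{13} = 106993205379072/302875106592253.
Summing the indicators: E[X] = Σ_H E[X_H] = 239500800 · p^{13} = 239500800 · 106993205379072/302875106592253 = 25624958282852047257600/302875106592253.
Numerically: E[X] ≈ 8.46e+07.

E[X] = 239500800 · (12/13)^{13} = 25624958282852047257600/302875106592253 ≈ 8.46e+07.


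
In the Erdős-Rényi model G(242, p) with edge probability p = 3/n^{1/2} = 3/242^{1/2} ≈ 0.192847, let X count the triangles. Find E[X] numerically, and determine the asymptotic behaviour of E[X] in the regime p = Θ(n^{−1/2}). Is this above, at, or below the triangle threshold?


Number of potential triangles: C(242, 3) = 2332880.
Each occurs with probability p³ ≈ (0.192847)³ ≈ 7.17200717e-03.
By linearity: E[X] = C(242, 3)·p³ ≈ 2332880 · 7.17200717e-03 ≈ 16731.432092.
Since α = 1/2 < 1, p = c/n^{1/2} ≫ 1/n is above the triangle threshold p ~ 1/n. Asymptotically E[X] ~ (c³/6)·n^{3(1−α)} = (3³/6)·n^{1.5} → ∞; triangles are abundant w.h.p.

E[X] ≈ 16731.432092; in regime p = Θ(1/n^{1/2}) E[X] diverges (above the triangle threshold p ~ 1/n).


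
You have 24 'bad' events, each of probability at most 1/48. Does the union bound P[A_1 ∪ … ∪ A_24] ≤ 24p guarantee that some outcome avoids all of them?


Union bound: P[∪_{i=1}^{24} A_i] ≤ Σ_i P[A_i] ≤ 24·p = 24·(1/48) = 1/2.
Numerically: 1/2 ≈ 0.5000.
Is 1/2 < 1? YES.
Since P[∪ A_i] ≤ 1/2 < 1, the complement has P[∩ A_i^c] ≥ 1 − 1/2 = 1/2 > 0, so some outcome avoids every A_i.

24·p = 1/2 ≈ 0.5000; existence CERTIFIED by the union bound.


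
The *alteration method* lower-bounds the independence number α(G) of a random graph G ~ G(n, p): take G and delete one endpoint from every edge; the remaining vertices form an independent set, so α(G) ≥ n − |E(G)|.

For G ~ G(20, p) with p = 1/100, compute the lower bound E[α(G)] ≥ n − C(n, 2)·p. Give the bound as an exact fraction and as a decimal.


E[|E(G)|] = C(20, 2)·p = 190 · (1/100) = 19/10.
E[α(G)] ≥ n − E[|E(G)|] = 20 − 19/10 = 181/10.
Numerically: ≈ 18.1000.
(This is only a lower bound; the true E[α(G)] may be larger.)

E[α(G)] ≥ 181/10 ≈ 18.1000.


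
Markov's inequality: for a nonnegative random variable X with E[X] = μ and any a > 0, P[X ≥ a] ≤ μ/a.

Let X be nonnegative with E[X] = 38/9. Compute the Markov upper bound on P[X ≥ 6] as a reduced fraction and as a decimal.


μ = E[X] = 38/9, a = 6.
Markov: P[X ≥ 6] ≤ μ/a = (38/9)/6 = 19/27.
Numerically: ≈ 0.7037.
(Since a = 6 > μ = 4.2222, the bound 19/27 is < 1 and informative.)

P[X ≥ 6] ≤ 19/27 ≈ 0.7037.


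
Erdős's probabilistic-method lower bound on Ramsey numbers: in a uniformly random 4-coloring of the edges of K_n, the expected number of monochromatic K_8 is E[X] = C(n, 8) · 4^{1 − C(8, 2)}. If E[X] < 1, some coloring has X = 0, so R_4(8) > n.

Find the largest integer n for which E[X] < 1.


We need C(n, 8) · 4^{1 − 28} < 1, i.e. C(n, 8) < 4^{28 − 1} = 18014398509481984.
Check values of n near the boundary:
  n = 404: C(404, 8) = 16415071523485570; 16415071523485570 < 18014398509481984? YES
  n = 405: C(405, 8) = 16745853821188050; 16745853821188050 < 18014398509481984? YES
  n = 406: C(406, 8) = 17082453897995850; 17082453897995850 < 18014398509481984? YES
  n = 407: C(407, 8) = 17424959239309050; 17424959239309050 < 18014398509481984? YES
  n = 408: C(408, 8) = 17773458424095231; 17773458424095231 < 18014398509481984? YES
  n = 409: C(409, 8) = 18128041135797879; 18128041135797879 < 18014398509481984? NO
The largest n with C(n, 8) < 18014398509481984 is n = 408 (where E[X] = 17773458424095231/18014398509481984 ≈ 0.987). Hence R_4(8) > 408, i.e. R_4(8) ≥ 409.

Largest n = 408; hence R_4(8) > 408.


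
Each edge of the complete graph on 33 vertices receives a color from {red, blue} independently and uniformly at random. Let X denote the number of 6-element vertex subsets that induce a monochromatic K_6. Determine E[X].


Let X = Σ_S X_S over the C(33, 6) = 1107568 subsets S of size 6, where X_S = 1 if the K_6 on S is monochromatic.
For a fixed S, the K_6 on S has C(6, 2) = 15 edges. P[all 15 edges red] = (1/2)^15, and likewise for blue, so P[monochromatic] = 2·(1/2)^15 = 2^{1 − 15} = 1/16384.
By linearity: E[X] = C(33, 6) · 2^{1 − 15} = 1107568 · 1/16384 = 69223/1024.
Numerically: E[X] ≈ 67.60059.

E[X] = C(33,6)·2^(1−C(6,2)) = 69223/1024 ≈ 67.60059.


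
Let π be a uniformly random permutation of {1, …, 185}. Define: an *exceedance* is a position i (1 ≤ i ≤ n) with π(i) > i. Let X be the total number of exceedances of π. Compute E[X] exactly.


Write X = Σ_{i=1}^{185} X_i, where X_i = 1_{π(i) > i}.
For each fixed i, π(i) is uniform over {1, …, 185} (marginal of a uniform permutation), so P[π(i) > i] = (n − i)/n. Summing: Σ_{i=1}^{185} (n − i)/n = (0 + 1 + … + 184)/185 = 185(185 − 1)/(2·185) = (185 − 1)/2.
Hence E[X] = Σ_{i=1}^{185} (185 − i)/185 = 92 ≈ 92.0000.

E[X] = 92 = 92.0000.


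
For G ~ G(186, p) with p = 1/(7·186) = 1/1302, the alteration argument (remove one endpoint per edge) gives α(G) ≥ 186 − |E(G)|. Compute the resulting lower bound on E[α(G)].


E[|E(G)|] = C(186, 2)·p = 17205 · (1/1302) = 185/14.
E[α(G)] ≥ n − E[|E(G)|] = 186 − 185/14 = 2419/14.
Numerically: ≈ 172.7857.
(This is only a lower bound; the true E[α(G)] may be larger.)

E[α(G)] ≥ 2419/14 ≈ 172.7857.


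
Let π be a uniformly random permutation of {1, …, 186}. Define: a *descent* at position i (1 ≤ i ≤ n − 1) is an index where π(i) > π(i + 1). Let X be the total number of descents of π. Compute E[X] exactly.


Write X = Σ X_I over i = 1, …, 185, with X_I the indicator of one descent.
There are 185 indicators.
For each fixed i, the pair (π(i), π(i+1)) is a uniformly random ordered pair of distinct values from {1, …, 186}; by symmetry P[π(i) > π(i+1)] = 1/2.
By linearity: E[X] = 185 · (1/2) = (186 − 1) · (1/2) = 185/2 ≈ 92.5000.

E[X] = 185/2 = 92.5000.


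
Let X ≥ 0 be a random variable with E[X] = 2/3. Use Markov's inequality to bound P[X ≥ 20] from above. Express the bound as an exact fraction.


μ = E[X] = 2/3, a = 20.
Markov: P[X ≥ 20] ≤ μ/a = (2/3)/20 = 1/30.
Numerically: ≈ 0.033333.
(Since a = 20 > μ = 0.666667, the bound 1/30 is < 1 and informative.)

P[X ≥ 20] ≤ 1/30 ≈ 0.033333.


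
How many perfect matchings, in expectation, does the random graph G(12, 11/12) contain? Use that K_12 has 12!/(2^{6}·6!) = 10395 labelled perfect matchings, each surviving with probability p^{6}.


K_12 has 12!/(2^{6}·6!) = 10395 labelled perfect matchings.
For each such perfect matching H, let X_H = 1 if all 6 edges of H are present in G. Then P[X_H = 1] = p^{6} = (11/12)^{6} = 1771561/2985984.
By linearity: E[X] = Σ_H E[X_H] = 10395 · p^{6} = 10395 · 1771561/2985984 = 682050985/110592.
Numerically: E[X] ≈ 6167.

E[X] = 10395 · (11/12)^{6} = 682050985/110592 ≈ 6167.


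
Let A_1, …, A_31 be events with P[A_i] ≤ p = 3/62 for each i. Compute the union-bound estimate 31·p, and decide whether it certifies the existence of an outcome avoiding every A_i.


Union bound: P[∪_{i=1}^{31} A_i] ≤ Σ_i P[A_i] ≤ 31·p = 31·(3/62) = 3/2.
Numerically: 3/2 ≈ 1.500.
Is 3/2 < 1? NO.
Since the bound 3/2 is ≥ 1, the union bound is uninformative here; it does NOT by itself certify existence.

31·p = 3/2 ≈ 1.500; existence NOT certified by the union bound.


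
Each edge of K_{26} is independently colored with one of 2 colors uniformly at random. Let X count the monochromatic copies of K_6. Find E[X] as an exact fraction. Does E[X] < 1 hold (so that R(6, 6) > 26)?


E[X] = C(26, 6) · 2^{1 − 15} = 230230 · 2^{−14} = 230230/16384.
As a reduced fraction: E[X] = 115115/8192 ≈ 14.052124.
Is E[X] < 1? NO.
Since E[X] ≥ 1, the first-moment bound is inconclusive at n = 26; it does NOT by itself certify R(6, 6) > 26.

E[X] = 115115/8192 ≈ 14.052124; E[X] ≥ 1; first-moment method inconclusive here.


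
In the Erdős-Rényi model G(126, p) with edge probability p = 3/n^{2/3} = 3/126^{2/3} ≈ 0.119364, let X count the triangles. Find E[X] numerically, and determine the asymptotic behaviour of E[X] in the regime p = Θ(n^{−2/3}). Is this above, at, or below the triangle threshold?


Number of potential triangles: C(126, 3) = 325500.
Each occurs with probability p³ ≈ (0.119364)³ ≈ 1.70068027e-03.
By linearity: E[X] = C(126, 3)·p³ ≈ 325500 · 1.70068027e-03 ≈ 553.571429.
Since α = 2/3 < 1, p = c/n^{2/3} ≫ 1/n is above the triangle threshold p ~ 1/n. Asymptotically E[X] ~ (c³/6)·n^{3(1−α)} = (3³/6)·n^{1} → ∞; triangles are abundant w.h.p.

E[X] ≈ 553.571429; in regime p = Θ(1/n^{2/3}) E[X] diverges (above the triangle threshold p ~ 1/n).


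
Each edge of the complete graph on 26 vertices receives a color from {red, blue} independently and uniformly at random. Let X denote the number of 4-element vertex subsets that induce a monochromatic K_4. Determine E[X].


Let X = Σ_S X_S over the C(26, 4) = 14950 subsets S of size 4, where X_S = 1 if the K_4 on S is monochromatic.
For a fixed S, the K_4 on S has C(4, 2) = 6 edges. P[all 6 edges red] = (1/2)^6, and likewise for blue, so P[monochromatic] = 2·(1/2)^6 = 2^{1 − 6} = 1/32.
By linearity: E[X] = C(26, 4) · 2^{1 − 6} = 14950 · 1/32 = 7475/16.
Numerically: E[X] ≈ 467.187500.

E[X] = C(26,4)·2^(1−C(4,2)) = 7475/16 ≈ 467.187500.
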